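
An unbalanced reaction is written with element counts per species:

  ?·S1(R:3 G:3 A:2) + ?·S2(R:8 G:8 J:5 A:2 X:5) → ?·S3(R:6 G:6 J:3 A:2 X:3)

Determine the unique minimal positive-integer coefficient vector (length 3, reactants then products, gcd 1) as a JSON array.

R: 2·3+3·8 = 30 | 5·6 = 30
G: 2·3+3·8 = 30 | 5·6 = 30
J: 2·0+3·5 = 15 | 5·3 = 15
A: 2·2+3·2 = 10 | 5·2 = 10
X: 2·0+3·5 = 15 | 5·3 = 15
gcd(2,3,5) = 1

Coefficients: [2, 3, 5]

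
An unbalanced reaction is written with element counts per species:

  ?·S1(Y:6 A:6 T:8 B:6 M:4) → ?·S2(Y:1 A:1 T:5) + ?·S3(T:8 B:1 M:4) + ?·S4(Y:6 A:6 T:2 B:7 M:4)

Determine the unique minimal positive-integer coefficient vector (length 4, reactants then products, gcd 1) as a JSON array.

Y: 6·6 = 36 | 6·1+1·0+5·6 = 36
A: 6·6 = 36 | 6·1+1·0+5·6 = 36
T: 6·8 = 48 | 6·5+1·8+5·2 = 48
B: 6·6 = 36 | 6·0+1·1+5·7 = 36
M: 6·4 = 24 | 6·0+1·4+5·4 = 24
gcd(6,6,1,5) = 1

Coefficients: [6, 6, 1, 5]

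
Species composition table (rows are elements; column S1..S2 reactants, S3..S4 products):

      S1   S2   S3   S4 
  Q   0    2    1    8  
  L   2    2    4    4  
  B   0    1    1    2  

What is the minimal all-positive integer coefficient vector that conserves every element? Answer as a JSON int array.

Q: 4·0+6·2 = 12 | 4·1+1·8 = 12
L: 4·2+6·2 = 20 | 4·4+1·4 = 20
B: 4·0+6·1 = 6 | 4·1+1·2 = 6
gcd(4,6,4,1) = 1

Coefficients: [4, 6, 4, 1]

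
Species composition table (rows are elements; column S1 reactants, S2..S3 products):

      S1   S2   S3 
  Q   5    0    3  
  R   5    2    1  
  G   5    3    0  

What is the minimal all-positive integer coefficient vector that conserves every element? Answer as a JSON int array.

Coefficients: [3, 5, 5]

Q: 3·5 = 15 | 5·0+5·3 = 15
R: 3·5 = 15 | 5·2+5·1 = 15
G: 3·5 = 15 | 5·3+5·0 = 15
gcd(3,5,5) = 1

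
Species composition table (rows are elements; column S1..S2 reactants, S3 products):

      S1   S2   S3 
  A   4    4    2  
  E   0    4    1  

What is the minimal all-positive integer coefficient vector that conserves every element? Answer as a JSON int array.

A: 1·4+1·4 = 8 | 4·2 = 8
E: 1·0+1·4 = 4 | 4·1 = 4
gcd(1,1,4) = 1

Coefficients: [1, 1, 4]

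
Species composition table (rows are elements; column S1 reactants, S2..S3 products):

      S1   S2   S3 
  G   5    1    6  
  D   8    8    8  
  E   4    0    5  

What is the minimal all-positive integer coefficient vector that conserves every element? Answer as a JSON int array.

Coefficients: [5, 1, 4]

G: 5·5 = 25 | 1·1+4·6 = 25
D: 5·8 = 40 | 1·8+4·8 = 40
E: 5·4 = 20 | 1·0+4·5 = 20
gcd(5,1,4) = 1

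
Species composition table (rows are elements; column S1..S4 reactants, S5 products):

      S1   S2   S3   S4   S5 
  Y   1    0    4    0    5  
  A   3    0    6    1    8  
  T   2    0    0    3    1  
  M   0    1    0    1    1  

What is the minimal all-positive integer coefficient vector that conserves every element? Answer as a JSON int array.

Coefficients: [1, 4, 6, 1, 5]

Y: 1·1+4·0+6·4+1·0 = 25 | 5·5 = 25
A: 1·3+4·0+6·6+1·1 = 40 | 5·8 = 40
T: 1·2+4·0+6·0+1·3 = 5 | 5·1 = 5
M: 1·0+4·1+6·0+1·1 = 5 | 5·1 = 5
gcd(1,4,6,1,5) = 1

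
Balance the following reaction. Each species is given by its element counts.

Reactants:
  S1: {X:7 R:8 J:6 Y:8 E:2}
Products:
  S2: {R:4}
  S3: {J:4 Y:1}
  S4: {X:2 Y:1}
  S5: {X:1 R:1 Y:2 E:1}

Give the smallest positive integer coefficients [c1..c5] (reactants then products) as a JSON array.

X: 2·7 = 14 | 3·0+3·0+5·2+4·1 = 14
R: 2·8 = 16 | 3·4+3·0+5·0+4·1 = 16
J: 2·6 = 12 | 3·0+3·4+5·0+4·0 = 12
Y: 2·8 = 16 | 3·0+3·1+5·1+4·2 = 16
E: 2·2 = 4 | 3·0+3·0+5·0+4·1 = 4
gcd(2,3,3,5,4) = 1

Coefficients: [2, 3, 3, 5, 4]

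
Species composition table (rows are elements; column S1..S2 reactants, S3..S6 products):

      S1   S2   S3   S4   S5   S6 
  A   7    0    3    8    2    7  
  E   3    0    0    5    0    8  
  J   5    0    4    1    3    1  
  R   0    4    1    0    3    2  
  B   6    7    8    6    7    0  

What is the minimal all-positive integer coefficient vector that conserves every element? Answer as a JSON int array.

Coefficients: [6, 5, 3, 2, 5, 1]

A: 6·7+5·0 = 42 | 3·3+2·8+5·2+1·7 = 42
E: 6·3+5·0 = 18 | 3·0+2·5+5·0+1·8 = 18
J: 6·5+5·0 = 30 | 3·4+2·1+5·3+1·1 = 30
R: 6·0+5·4 = 20 | 3·1+2·0+5·3+1·2 = 20
B: 6·6+5·7 = 71 | 3·8+2·6+5·7+1·0 = 71
gcd(6,5,3,2,5,1) = 1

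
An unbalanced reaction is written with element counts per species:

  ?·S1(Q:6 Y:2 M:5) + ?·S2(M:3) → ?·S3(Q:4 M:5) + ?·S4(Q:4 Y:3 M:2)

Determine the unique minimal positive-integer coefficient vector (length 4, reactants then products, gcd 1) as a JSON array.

Q: 6·6+1·0 = 36 | 5·4+4·4 = 36
Y: 6·2+1·0 = 12 | 5·0+4·3 = 12
M: 6·5+1·3 = 33 | 5·5+4·2 = 33
gcd(6,1,5,4) = 1

Coefficients: [6, 1, 5, 4]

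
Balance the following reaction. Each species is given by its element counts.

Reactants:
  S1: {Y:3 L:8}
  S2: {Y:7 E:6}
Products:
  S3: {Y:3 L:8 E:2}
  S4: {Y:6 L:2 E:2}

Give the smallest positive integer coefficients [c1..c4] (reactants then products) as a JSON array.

Coefficients: [6, 3, 5, 4]

Y: 6·3+3·7 = 39 | 5·3+4·6 = 39
L: 6·8+3·0 = 48 | 5·8+4·2 = 48
E: 6·0+3·6 = 18 | 5·2+4·2 = 18
gcd(6,3,5,4) = 1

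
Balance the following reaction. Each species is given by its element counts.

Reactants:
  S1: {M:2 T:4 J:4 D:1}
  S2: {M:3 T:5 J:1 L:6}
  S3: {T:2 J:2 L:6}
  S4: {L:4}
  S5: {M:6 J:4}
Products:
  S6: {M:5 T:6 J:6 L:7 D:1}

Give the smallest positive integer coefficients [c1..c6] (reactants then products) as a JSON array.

M: 6·2+2·3+1·0+6·0+2·6 = 30 | 6·5 = 30
T: 6·4+2·5+1·2+6·0+2·0 = 36 | 6·6 = 36
J: 6·4+2·1+1·2+6·0+2·4 = 36 | 6·6 = 36
L: 6·0+2·6+1·6+6·4+2·0 = 42 | 6·7 = 42
D: 6·1+2·0+1·0+6·0+2·0 = 6 | 6·1 = 6
gcd(6,2,1,6,2,6) = 1

Coefficients: [6, 2, 1, 6, 2, 6]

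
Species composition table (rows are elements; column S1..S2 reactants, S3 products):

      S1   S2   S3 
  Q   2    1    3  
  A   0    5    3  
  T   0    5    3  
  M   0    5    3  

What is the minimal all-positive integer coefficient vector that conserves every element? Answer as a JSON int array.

Coefficients: [6, 3, 5]

Q: 6·2+3·1 = 15 | 5·3 = 15
A: 6·0+3·5 = 15 | 5·3 = 15
T: 6·0+3·5 = 15 | 5·3 = 15
M: 6·0+3·5 = 15 | 5·3 = 15
gcd(6,3,5) = 1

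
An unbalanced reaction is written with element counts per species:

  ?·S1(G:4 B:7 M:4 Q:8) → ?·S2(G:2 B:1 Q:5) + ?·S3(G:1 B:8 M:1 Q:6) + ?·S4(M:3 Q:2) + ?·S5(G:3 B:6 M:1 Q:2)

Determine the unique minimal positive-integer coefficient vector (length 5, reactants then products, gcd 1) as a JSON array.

Coefficients: [6, 4, 1, 6, 5]

G: 6·4 = 24 | 4·2+1·1+6·0+5·3 = 24
B: 6·7 = 42 | 4·1+1·8+6·0+5·6 = 42
M: 6·4 = 24 | 4·0+1·1+6·3+5·1 = 24
Q: 6·8 = 48 | 4·5+1·6+6·2+5·2 = 48
gcd(6,4,1,6,5) = 1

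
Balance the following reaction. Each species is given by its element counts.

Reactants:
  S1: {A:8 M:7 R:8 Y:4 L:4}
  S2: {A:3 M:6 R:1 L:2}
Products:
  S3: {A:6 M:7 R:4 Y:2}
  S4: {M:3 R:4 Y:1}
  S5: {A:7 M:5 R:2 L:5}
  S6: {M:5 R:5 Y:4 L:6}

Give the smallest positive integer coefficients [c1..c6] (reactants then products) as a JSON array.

Coefficients: [5, 6, 5, 2, 4, 2]

A: 5·8+6·3 = 58 | 5·6+2·0+4·7+2·0 = 58
M: 5·7+6·6 = 71 | 5·7+2·3+4·5+2·5 = 71
R: 5·8+6·1 = 46 | 5·4+2·4+4·2+2·5 = 46
Y: 5·4+6·0 = 20 | 5·2+2·1+4·0+2·4 = 20
L: 5·4+6·2 = 32 | 5·0+2·0+4·5+2·6 = 32
gcd(5,6,5,2,4,2) = 1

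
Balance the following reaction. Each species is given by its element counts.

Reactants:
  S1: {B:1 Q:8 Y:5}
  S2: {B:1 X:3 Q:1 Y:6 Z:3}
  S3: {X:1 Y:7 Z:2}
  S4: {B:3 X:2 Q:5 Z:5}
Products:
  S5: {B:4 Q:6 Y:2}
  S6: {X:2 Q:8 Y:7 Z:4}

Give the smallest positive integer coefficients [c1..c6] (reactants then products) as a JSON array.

B: 6·1+1·1+1·0+3·3 = 16 | 4·4+5·0 = 16
X: 6·0+1·3+1·1+3·2 = 10 | 4·0+5·2 = 10
Q: 6·8+1·1+1·0+3·5 = 64 | 4·6+5·8 = 64
Y: 6·5+1·6+1·7+3·0 = 43 | 4·2+5·7 = 43
Z: 6·0+1·3+1·2+3·5 = 20 | 4·0+5·4 = 20
gcd(6,1,1,3,4,5) = 1

Coefficients: [6, 1, 1, 3, 4, 5]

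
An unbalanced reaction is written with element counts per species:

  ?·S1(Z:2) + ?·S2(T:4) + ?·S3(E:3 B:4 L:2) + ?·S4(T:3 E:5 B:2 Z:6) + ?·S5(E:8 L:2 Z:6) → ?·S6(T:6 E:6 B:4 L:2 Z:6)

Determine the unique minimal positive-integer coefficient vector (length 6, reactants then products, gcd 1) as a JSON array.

T: 6·0+6·4+4·0+2·3+1·0 = 30 | 5·6 = 30
E: 6·0+6·0+4·3+2·5+1·8 = 30 | 5·6 = 30
B: 6·0+6·0+4·4+2·2+1·0 = 20 | 5·4 = 20
L: 6·0+6·0+4·2+2·0+1·2 = 10 | 5·2 = 10
Z: 6·2+6·0+4·0+2·6+1·6 = 30 | 5·6 = 30
gcd(6,6,4,2,1,5) = 1

Coefficients: [6, 6, 4, 2, 1, 5]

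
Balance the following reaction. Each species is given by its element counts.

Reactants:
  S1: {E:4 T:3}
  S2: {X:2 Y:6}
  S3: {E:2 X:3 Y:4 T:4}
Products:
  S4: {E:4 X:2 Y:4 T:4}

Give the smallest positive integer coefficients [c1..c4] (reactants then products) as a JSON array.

Coefficients: [4, 2, 2, 5]

E: 4·4+2·0+2·2 = 20 | 5·4 = 20
X: 4·0+2·2+2·3 = 10 | 5·2 = 10
Y: 4·0+2·6+2·4 = 20 | 5·4 = 20
T: 4·3+2·0+2·4 = 20 | 5·4 = 20
gcd(4,2,2,5) = 1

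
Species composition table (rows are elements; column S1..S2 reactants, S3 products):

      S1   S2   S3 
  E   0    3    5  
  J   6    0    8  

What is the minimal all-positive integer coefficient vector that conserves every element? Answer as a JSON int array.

Coefficients: [4, 5, 3]

E: 4·0+5·3 = 15 | 3·5 = 15
J: 4·6+5·0 = 24 | 3·8 = 24
gcd(4,5,3) = 1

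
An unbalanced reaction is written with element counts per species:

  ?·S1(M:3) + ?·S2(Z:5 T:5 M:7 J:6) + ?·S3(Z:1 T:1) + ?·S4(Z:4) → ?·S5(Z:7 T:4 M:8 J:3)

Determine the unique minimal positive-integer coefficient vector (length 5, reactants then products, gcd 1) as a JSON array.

Z: 6·0+2·5+6·1+3·4 = 28 | 4·7 = 28
T: 6·0+2·5+6·1+3·0 = 16 | 4·4 = 16
M: 6·3+2·7+6·0+3·0 = 32 | 4·8 = 32
J: 6·0+2·6+6·0+3·0 = 12 | 4·3 = 12
gcd(6,2,6,3,4) = 1

Coefficients: [6, 2, 6, 3, 4]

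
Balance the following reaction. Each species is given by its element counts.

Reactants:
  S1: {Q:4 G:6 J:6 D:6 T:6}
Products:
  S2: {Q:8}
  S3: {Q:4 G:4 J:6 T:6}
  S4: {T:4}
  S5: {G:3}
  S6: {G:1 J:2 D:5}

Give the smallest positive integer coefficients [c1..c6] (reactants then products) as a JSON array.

Coefficients: [5, 1, 3, 3, 4, 6]

Q: 5·4 = 20 | 1·8+3·4+3·0+4·0+6·0 = 20
G: 5·6 = 30 | 1·0+3·4+3·0+4·3+6·1 = 30
J: 5·6 = 30 | 1·0+3·6+3·0+4·0+6·2 = 30
D: 5·6 = 30 | 1·0+3·0+3·0+4·0+6·5 = 30
T: 5·6 = 30 | 1·0+3·6+3·4+4·0+6·0 = 30
gcd(5,1,3,3,4,6) = 1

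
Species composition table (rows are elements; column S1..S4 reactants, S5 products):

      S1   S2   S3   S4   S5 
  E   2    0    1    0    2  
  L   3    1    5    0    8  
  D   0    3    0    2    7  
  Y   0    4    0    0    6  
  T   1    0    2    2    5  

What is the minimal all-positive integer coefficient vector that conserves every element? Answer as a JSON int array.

E: 2·2+6·0+4·1+5·0 = 8 | 4·2 = 8
L: 2·3+6·1+4·5+5·0 = 32 | 4·8 = 32
D: 2·0+6·3+4·0+5·2 = 28 | 4·7 = 28
Y: 2·0+6·4+4·0+5·0 = 24 | 4·6 = 24
T: 2·1+6·0+4·2+5·2 = 20 | 4·5 = 20
gcd(2,6,4,5,4) = 1

Coefficients: [2, 6, 4, 5, 4]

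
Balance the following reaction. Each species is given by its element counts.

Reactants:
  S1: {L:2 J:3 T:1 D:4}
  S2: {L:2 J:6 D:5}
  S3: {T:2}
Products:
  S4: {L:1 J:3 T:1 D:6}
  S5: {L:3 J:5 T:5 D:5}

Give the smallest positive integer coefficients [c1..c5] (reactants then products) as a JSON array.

L: 4·2+1·2+6·0 = 10 | 1·1+3·3 = 10
J: 4·3+1·6+6·0 = 18 | 1·3+3·5 = 18
T: 4·1+1·0+6·2 = 16 | 1·1+3·5 = 16
D: 4·4+1·5+6·0 = 21 | 1·6+3·5 = 21
gcd(4,1,6,1,3) = 1

Coefficients: [4, 1, 6, 1, 3]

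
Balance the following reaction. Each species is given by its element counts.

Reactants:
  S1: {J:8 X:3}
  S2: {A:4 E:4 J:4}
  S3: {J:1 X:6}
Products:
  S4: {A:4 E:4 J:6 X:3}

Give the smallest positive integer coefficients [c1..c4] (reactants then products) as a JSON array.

A: 1·0+5·4+2·0 = 20 | 5·4 = 20
E: 1·0+5·4+2·0 = 20 | 5·4 = 20
J: 1·8+5·4+2·1 = 30 | 5·6 = 30
X: 1·3+5·0+2·6 = 15 | 5·3 = 15
gcd(1,5,2,5) = 1

Coefficients: [1, 5, 2, 5]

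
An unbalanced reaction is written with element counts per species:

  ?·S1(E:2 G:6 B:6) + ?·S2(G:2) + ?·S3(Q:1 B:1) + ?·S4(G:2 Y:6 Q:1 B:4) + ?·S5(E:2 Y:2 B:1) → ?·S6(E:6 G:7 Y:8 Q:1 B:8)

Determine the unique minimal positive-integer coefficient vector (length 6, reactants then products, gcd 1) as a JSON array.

E: 1·2+3·0+1·0+1·0+5·2 = 12 | 2·6 = 12
G: 1·6+3·2+1·0+1·2+5·0 = 14 | 2·7 = 14
Y: 1·0+3·0+1·0+1·6+5·2 = 16 | 2·8 = 16
Q: 1·0+3·0+1·1+1·1+5·0 = 2 | 2·1 = 2
B: 1·6+3·0+1·1+1·4+5·1 = 16 | 2·8 = 16
gcd(1,3,1,1,5,2) = 1

Coefficients: [1, 3, 1, 1, 5, 2]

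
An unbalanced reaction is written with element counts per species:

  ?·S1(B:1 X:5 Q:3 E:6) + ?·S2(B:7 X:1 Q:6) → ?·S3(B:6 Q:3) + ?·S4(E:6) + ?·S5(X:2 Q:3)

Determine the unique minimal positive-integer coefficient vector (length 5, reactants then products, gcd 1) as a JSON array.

Coefficients: [1, 5, 6, 1, 5]

B: 1·1+5·7 = 36 | 6·6+1·0+5·0 = 36
X: 1·5+5·1 = 10 | 6·0+1·0+5·2 = 10
Q: 1·3+5·6 = 33 | 6·3+1·0+5·3 = 33
E: 1·6+5·0 = 6 | 6·0+1·6+5·0 = 6
gcd(1,5,6,1,5) = 1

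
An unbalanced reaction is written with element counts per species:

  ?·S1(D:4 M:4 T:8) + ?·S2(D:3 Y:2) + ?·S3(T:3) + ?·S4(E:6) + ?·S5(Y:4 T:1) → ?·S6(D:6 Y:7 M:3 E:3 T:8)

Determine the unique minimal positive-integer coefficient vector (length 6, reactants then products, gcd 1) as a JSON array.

Coefficients: [3, 4, 1, 2, 5, 4]

D: 3·4+4·3+1·0+2·0+5·0 = 24 | 4·6 = 24
Y: 3·0+4·2+1·0+2·0+5·4 = 28 | 4·7 = 28
M: 3·4+4·0+1·0+2·0+5·0 = 12 | 4·3 = 12
E: 3·0+4·0+1·0+2·6+5·0 = 12 | 4·3 = 12
T: 3·8+4·0+1·3+2·0+5·1 = 32 | 4·8 = 32
gcd(3,4,1,2,5,4) = 1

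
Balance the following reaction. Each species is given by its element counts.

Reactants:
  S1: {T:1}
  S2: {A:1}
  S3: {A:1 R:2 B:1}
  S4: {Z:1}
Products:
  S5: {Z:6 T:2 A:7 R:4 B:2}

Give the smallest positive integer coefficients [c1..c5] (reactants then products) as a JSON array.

Z: 2·0+5·0+2·0+6·1 = 6 | 1·6 = 6
T: 2·1+5·0+2·0+6·0 = 2 | 1·2 = 2
A: 2·0+5·1+2·1+6·0 = 7 | 1·7 = 7
R: 2·0+5·0+2·2+6·0 = 4 | 1·4 = 4
B: 2·0+5·0+2·1+6·0 = 2 | 1·2 = 2
gcd(2,5,2,6,1) = 1

Coefficients: [2, 5, 2, 6, 1]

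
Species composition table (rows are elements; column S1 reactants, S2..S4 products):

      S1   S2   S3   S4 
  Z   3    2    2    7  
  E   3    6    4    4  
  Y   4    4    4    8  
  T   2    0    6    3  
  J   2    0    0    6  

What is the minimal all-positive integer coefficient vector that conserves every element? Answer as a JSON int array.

Coefficients: [6, 1, 1, 2]

Z: 6·3 = 18 | 1·2+1·2+2·7 = 18
E: 6·3 = 18 | 1·6+1·4+2·4 = 18
Y: 6·4 = 24 | 1·4+1·4+2·8 = 24
T: 6·2 = 12 | 1·0+1·6+2·3 = 12
J: 6·2 = 12 | 1·0+1·0+2·6 = 12
gcd(6,1,1,2) = 1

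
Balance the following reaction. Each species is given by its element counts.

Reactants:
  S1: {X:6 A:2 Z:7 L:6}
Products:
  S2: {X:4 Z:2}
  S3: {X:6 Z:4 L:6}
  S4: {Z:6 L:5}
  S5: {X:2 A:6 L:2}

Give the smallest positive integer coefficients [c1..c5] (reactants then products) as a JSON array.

X: 6·6 = 36 | 5·4+2·6+4·0+2·2 = 36
A: 6·2 = 12 | 5·0+2·0+4·0+2·6 = 12
Z: 6·7 = 42 | 5·2+2·4+4·6+2·0 = 42
L: 6·6 = 36 | 5·0+2·6+4·5+2·2 = 36
gcd(6,5,2,4,2) = 1

Coefficients: [6, 5, 2, 4, 2]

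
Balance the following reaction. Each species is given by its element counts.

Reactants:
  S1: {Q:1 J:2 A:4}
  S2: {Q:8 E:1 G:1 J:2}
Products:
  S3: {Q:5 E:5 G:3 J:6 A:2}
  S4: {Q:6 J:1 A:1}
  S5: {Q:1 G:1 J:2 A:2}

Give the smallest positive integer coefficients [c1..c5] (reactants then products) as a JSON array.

Coefficients: [3, 5, 1, 6, 2]

Q: 3·1+5·8 = 43 | 1·5+6·6+2·1 = 43
E: 3·0+5·1 = 5 | 1·5+6·0+2·0 = 5
G: 3·0+5·1 = 5 | 1·3+6·0+2·1 = 5
J: 3·2+5·2 = 16 | 1·6+6·1+2·2 = 16
A: 3·4+5·0 = 12 | 1·2+6·1+2·2 = 12
gcd(3,5,1,6,2) = 1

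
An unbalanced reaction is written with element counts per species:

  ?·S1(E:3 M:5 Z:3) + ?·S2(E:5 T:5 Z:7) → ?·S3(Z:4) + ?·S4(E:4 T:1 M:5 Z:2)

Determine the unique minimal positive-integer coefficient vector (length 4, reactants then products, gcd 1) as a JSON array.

Coefficients: [5, 1, 3, 5]

E: 5·3+1·5 = 20 | 3·0+5·4 = 20
T: 5·0+1·5 = 5 | 3·0+5·1 = 5
M: 5·5+1·0 = 25 | 3·0+5·5 = 25
Z: 5·3+1·7 = 22 | 3·4+5·2 = 22
gcd(5,1,3,5) = 1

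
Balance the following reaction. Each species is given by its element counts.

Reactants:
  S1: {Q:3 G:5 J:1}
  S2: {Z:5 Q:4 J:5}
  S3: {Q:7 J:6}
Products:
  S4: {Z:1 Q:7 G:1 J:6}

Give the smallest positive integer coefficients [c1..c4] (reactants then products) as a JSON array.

Coefficients: [1, 1, 4, 5]

Z: 1·0+1·5+4·0 = 5 | 5·1 = 5
Q: 1·3+1·4+4·7 = 35 | 5·7 = 35
G: 1·5+1·0+4·0 = 5 | 5·1 = 5
J: 1·1+1·5+4·6 = 30 | 5·6 = 30
gcd(1,1,4,5) = 1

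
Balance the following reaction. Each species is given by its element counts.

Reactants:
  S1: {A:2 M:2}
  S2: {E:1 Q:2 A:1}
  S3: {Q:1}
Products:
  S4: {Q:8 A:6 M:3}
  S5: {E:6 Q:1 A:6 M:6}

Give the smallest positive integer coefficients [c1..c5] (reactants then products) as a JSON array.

E: 6·0+6·1+5·0 = 6 | 2·0+1·6 = 6
Q: 6·0+6·2+5·1 = 17 | 2·8+1·1 = 17
A: 6·2+6·1+5·0 = 18 | 2·6+1·6 = 18
M: 6·2+6·0+5·0 = 12 | 2·3+1·6 = 12
gcd(6,6,5,2,1) = 1

Coefficients: [6, 6, 5, 2, 1]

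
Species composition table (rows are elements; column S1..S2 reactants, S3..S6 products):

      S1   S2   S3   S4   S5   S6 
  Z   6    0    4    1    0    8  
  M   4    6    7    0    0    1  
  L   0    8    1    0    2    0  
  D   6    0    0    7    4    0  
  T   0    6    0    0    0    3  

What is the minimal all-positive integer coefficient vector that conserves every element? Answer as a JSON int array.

Z: 6·6+1·0 = 36 | 4·4+4·1+2·0+2·8 = 36
M: 6·4+1·6 = 30 | 4·7+4·0+2·0+2·1 = 30
L: 6·0+1·8 = 8 | 4·1+4·0+2·2+2·0 = 8
D: 6·6+1·0 = 36 | 4·0+4·7+2·4+2·0 = 36
T: 6·0+1·6 = 6 | 4·0+4·0+2·0+2·3 = 6
gcd(6,1,4,4,2,2) = 1

Coefficients: [6, 1, 4, 4, 2, 2]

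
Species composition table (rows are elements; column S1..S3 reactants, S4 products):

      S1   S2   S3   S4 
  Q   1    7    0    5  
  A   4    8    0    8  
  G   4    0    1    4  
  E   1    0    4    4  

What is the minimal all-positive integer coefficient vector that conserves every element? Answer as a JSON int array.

Coefficients: [4, 3, 4, 5]

Q: 4·1+3·7+4·0 = 25 | 5·5 = 25
A: 4·4+3·8+4·0 = 40 | 5·8 = 40
G: 4·4+3·0+4·1 = 20 | 5·4 = 20
E: 4·1+3·0+4·4 = 20 | 5·4 = 20
gcd(4,3,4,5) = 1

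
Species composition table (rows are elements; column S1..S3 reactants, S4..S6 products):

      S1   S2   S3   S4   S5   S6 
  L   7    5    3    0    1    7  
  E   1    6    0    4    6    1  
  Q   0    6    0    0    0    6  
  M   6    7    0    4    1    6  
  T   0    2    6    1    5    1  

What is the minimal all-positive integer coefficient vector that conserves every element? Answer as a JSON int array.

L: 1·7+5·5+2·3 = 38 | 2·0+3·1+5·7 = 38
E: 1·1+5·6+2·0 = 31 | 2·4+3·6+5·1 = 31
Q: 1·0+5·6+2·0 = 30 | 2·0+3·0+5·6 = 30
M: 1·6+5·7+2·0 = 41 | 2·4+3·1+5·6 = 41
T: 1·0+5·2+2·6 = 22 | 2·1+3·5+5·1 = 22
gcd(1,5,2,2,3,5) = 1

Coefficients: [1, 5, 2, 2, 3, 5]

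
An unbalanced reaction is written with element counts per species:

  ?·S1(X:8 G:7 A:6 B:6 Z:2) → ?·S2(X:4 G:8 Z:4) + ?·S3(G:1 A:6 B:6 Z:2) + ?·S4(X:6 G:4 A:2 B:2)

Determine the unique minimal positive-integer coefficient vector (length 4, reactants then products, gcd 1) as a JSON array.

X: 5·8 = 40 | 1·4+3·0+6·6 = 40
G: 5·7 = 35 | 1·8+3·1+6·4 = 35
A: 5·6 = 30 | 1·0+3·6+6·2 = 30
B: 5·6 = 30 | 1·0+3·6+6·2 = 30
Z: 5·2 = 10 | 1·4+3·2+6·0 = 10
gcd(5,1,3,6) = 1

Coefficients: [5, 1, 3, 6]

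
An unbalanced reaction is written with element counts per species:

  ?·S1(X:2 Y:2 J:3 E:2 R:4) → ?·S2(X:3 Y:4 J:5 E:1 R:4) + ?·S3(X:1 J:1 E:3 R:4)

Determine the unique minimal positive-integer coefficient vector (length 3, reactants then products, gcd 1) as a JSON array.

X: 2·2 = 4 | 1·3+1·1 = 4
Y: 2·2 = 4 | 1·4+1·0 = 4
J: 2·3 = 6 | 1·5+1·1 = 6
E: 2·2 = 4 | 1·1+1·3 = 4
R: 2·4 = 8 | 1·4+1·4 = 8
gcd(2,1,1) = 1

Coefficients: [2, 1, 1]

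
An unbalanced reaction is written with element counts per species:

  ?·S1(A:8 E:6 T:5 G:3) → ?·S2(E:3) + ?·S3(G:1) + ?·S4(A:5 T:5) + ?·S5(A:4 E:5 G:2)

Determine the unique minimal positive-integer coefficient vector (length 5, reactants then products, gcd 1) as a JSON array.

Coefficients: [4, 3, 6, 4, 3]

A: 4·8 = 32 | 3·0+6·0+4·5+3·4 = 32
E: 4·6 = 24 | 3·3+6·0+4·0+3·5 = 24
T: 4·5 = 20 | 3·0+6·0+4·5+3·0 = 20
G: 4·3 = 12 | 3·0+6·1+4·0+3·2 = 12
gcd(4,3,6,4,3) = 1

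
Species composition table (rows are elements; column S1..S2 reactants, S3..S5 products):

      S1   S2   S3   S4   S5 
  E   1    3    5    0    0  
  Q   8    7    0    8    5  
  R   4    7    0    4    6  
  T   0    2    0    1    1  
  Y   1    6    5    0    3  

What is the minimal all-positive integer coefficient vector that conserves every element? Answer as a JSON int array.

E: 3·1+4·3 = 15 | 3·5+4·0+4·0 = 15
Q: 3·8+4·7 = 52 | 3·0+4·8+4·5 = 52
R: 3·4+4·7 = 40 | 3·0+4·4+4·6 = 40
T: 3·0+4·2 = 8 | 3·0+4·1+4·1 = 8
Y: 3·1+4·6 = 27 | 3·5+4·0+4·3 = 27
gcd(3,4,3,4,4) = 1

Coefficients: [3, 4, 3, 4, 4]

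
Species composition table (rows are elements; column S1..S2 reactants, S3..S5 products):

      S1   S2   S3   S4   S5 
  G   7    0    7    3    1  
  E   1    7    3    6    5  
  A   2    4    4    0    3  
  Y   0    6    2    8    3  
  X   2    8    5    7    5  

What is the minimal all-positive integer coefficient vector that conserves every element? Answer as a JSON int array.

Coefficients: [6, 5, 5, 1, 4]

G: 6·7+5·0 = 42 | 5·7+1·3+4·1 = 42
E: 6·1+5·7 = 41 | 5·3+1·6+4·5 = 41
A: 6·2+5·4 = 32 | 5·4+1·0+4·3 = 32
Y: 6·0+5·6 = 30 | 5·2+1·8+4·3 = 30
X: 6·2+5·8 = 52 | 5·5+1·7+4·5 = 52
gcd(6,5,5,1,4) = 1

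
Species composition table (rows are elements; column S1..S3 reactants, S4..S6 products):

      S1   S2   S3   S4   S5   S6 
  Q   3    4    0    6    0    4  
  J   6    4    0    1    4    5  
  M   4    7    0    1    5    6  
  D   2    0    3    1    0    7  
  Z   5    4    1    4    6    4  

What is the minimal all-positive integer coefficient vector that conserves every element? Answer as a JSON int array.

Q: 2·3+3·4+6·0 = 18 | 1·6+2·0+3·4 = 18
J: 2·6+3·4+6·0 = 24 | 1·1+2·4+3·5 = 24
M: 2·4+3·7+6·0 = 29 | 1·1+2·5+3·6 = 29
D: 2·2+3·0+6·3 = 22 | 1·1+2·0+3·7 = 22
Z: 2·5+3·4+6·1 = 28 | 1·4+2·6+3·4 = 28
gcd(2,3,6,1,2,3) = 1

Coefficients: [2, 3, 6, 1, 2, 3]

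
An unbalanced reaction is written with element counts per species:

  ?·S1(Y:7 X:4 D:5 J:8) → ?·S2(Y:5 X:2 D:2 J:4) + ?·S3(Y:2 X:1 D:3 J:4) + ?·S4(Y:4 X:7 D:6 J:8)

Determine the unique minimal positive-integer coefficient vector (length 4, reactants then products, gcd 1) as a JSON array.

Y: 5·7 = 35 | 5·5+3·2+1·4 = 35
X: 5·4 = 20 | 5·2+3·1+1·7 = 20
D: 5·5 = 25 | 5·2+3·3+1·6 = 25
J: 5·8 = 40 | 5·4+3·4+1·8 = 40
gcd(5,5,3,1) = 1

Coefficients: [5, 5, 3, 1]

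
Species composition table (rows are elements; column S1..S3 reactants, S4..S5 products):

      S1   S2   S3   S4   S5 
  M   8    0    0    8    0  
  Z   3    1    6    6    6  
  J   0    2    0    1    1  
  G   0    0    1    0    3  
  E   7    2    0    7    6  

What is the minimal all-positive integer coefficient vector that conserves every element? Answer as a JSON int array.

Coefficients: [5, 3, 3, 5, 1]

M: 5·8+3·0+3·0 = 40 | 5·8+1·0 = 40
Z: 5·3+3·1+3·6 = 36 | 5·6+1·6 = 36
J: 5·0+3·2+3·0 = 6 | 5·1+1·1 = 6
G: 5·0+3·0+3·1 = 3 | 5·0+1·3 = 3
E: 5·7+3·2+3·0 = 41 | 5·7+1·6 = 41
gcd(5,3,3,5,1) = 1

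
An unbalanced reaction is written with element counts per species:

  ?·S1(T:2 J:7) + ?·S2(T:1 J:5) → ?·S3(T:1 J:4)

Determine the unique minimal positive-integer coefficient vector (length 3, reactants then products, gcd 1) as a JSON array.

T: 1·2+1·1 = 3 | 3·1 = 3
J: 1·7+1·5 = 12 | 3·4 = 12
gcd(1,1,3) = 1

Coefficients: [1, 1, 3]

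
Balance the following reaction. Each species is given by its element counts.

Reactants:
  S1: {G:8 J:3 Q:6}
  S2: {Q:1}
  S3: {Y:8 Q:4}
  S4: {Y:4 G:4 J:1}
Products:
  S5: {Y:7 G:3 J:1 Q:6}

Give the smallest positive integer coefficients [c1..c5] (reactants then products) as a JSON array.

Y: 1·0+6·0+3·8+1·4 = 28 | 4·7 = 28
G: 1·8+6·0+3·0+1·4 = 12 | 4·3 = 12
J: 1·3+6·0+3·0+1·1 = 4 | 4·1 = 4
Q: 1·6+6·1+3·4+1·0 = 24 | 4·6 = 24
gcd(1,6,3,1,4) = 1

Coefficients: [1, 6, 3, 1, 4]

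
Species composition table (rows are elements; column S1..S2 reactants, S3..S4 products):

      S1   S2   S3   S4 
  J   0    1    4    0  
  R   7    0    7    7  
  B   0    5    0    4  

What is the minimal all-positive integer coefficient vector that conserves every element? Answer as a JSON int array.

J: 6·0+4·1 = 4 | 1·4+5·0 = 4
R: 6·7+4·0 = 42 | 1·7+5·7 = 42
B: 6·0+4·5 = 20 | 1·0+5·4 = 20
gcd(6,4,1,5) = 1

Coefficients: [6, 4, 1, 5]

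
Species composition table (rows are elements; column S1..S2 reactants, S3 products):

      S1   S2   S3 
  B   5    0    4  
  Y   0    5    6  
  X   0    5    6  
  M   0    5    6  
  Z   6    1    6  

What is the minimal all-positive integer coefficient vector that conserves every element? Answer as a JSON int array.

Coefficients: [4, 6, 5]

B: 4·5+6·0 = 20 | 5·4 = 20
Y: 4·0+6·5 = 30 | 5·6 = 30
X: 4·0+6·5 = 30 | 5·6 = 30
M: 4·0+6·5 = 30 | 5·6 = 30
Z: 4·6+6·1 = 30 | 5·6 = 30
gcd(4,6,5) = 1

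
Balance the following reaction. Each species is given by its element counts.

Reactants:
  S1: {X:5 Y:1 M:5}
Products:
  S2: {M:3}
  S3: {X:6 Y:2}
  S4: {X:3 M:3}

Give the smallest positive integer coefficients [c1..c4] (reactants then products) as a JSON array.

X: 6·5 = 30 | 6·0+3·6+4·3 = 30
Y: 6·1 = 6 | 6·0+3·2+4·0 = 6
M: 6·5 = 30 | 6·3+3·0+4·3 = 30
gcd(6,6,3,4) = 1

Coefficients: [6, 6, 3, 4]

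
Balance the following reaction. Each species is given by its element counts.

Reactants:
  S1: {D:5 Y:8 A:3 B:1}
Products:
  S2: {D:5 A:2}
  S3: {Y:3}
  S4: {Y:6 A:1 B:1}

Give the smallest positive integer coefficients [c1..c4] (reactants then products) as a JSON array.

Coefficients: [3, 3, 2, 3]

D: 3·5 = 15 | 3·5+2·0+3·0 = 15
Y: 3·8 = 24 | 3·0+2·3+3·6 = 24
A: 3·3 = 9 | 3·2+2·0+3·1 = 9
B: 3·1 = 3 | 3·0+2·0+3·1 = 3
gcd(3,3,2,3) = 1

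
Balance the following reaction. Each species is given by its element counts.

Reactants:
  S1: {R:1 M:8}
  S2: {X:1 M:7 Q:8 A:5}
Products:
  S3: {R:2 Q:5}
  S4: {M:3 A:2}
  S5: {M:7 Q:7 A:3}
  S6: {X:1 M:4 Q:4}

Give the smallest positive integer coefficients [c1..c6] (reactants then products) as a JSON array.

Coefficients: [2, 3, 1, 6, 1, 3]

R: 2·1+3·0 = 2 | 1·2+6·0+1·0+3·0 = 2
X: 2·0+3·1 = 3 | 1·0+6·0+1·0+3·1 = 3
M: 2·8+3·7 = 37 | 1·0+6·3+1·7+3·4 = 37
Q: 2·0+3·8 = 24 | 1·5+6·0+1·7+3·4 = 24
A: 2·0+3·5 = 15 | 1·0+6·2+1·3+3·0 = 15
gcd(2,3,1,6,1,3) = 1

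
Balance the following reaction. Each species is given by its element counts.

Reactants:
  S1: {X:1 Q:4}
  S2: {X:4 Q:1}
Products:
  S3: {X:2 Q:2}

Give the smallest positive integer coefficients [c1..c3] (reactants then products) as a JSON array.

Coefficients: [2, 2, 5]

X: 2·1+2·4 = 10 | 5·2 = 10
Q: 2·4+2·1 = 10 | 5·2 = 10
gcd(2,2,5) = 1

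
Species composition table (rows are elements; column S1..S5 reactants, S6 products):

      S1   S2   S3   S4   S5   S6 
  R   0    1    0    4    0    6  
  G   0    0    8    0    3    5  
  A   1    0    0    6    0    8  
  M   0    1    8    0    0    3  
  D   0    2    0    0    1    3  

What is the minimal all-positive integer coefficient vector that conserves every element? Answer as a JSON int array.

R: 2·0+4·1+1·0+5·4+4·0 = 24 | 4·6 = 24
G: 2·0+4·0+1·8+5·0+4·3 = 20 | 4·5 = 20
A: 2·1+4·0+1·0+5·6+4·0 = 32 | 4·8 = 32
M: 2·0+4·1+1·8+5·0+4·0 = 12 | 4·3 = 12
D: 2·0+4·2+1·0+5·0+4·1 = 12 | 4·3 = 12
gcd(2,4,1,5,4,4) = 1

Coefficients: [2, 4, 1, 5, 4, 4]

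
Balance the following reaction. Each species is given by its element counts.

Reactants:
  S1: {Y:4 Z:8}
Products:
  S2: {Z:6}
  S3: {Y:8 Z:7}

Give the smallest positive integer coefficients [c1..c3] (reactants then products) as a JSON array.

Y: 4·4 = 16 | 3·0+2·8 = 16
Z: 4·8 = 32 | 3·6+2·7 = 32
gcd(4,3,2) = 1

Coefficients: [4, 3, 2]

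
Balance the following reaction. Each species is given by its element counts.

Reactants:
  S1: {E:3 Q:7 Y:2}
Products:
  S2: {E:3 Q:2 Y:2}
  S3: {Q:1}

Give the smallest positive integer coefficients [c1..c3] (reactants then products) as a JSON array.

Coefficients: [1, 1, 5]

E: 1·3 = 3 | 1·3+5·0 = 3
Q: 1·7 = 7 | 1·2+5·1 = 7
Y: 1·2 = 2 | 1·2+5·0 = 2
gcd(1,1,5) = 1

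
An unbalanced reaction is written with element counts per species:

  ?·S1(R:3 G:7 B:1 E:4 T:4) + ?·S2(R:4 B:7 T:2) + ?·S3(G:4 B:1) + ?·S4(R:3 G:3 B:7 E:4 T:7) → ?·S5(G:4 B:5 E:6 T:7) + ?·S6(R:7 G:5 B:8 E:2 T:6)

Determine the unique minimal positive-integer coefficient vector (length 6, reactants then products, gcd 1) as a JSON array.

Coefficients: [2, 1, 1, 6, 4, 4]

R: 2·3+1·4+1·0+6·3 = 28 | 4·0+4·7 = 28
G: 2·7+1·0+1·4+6·3 = 36 | 4·4+4·5 = 36
B: 2·1+1·7+1·1+6·7 = 52 | 4·5+4·8 = 52
E: 2·4+1·0+1·0+6·4 = 32 | 4·6+4·2 = 32
T: 2·4+1·2+1·0+6·7 = 52 | 4·7+4·6 = 52
gcd(2,1,1,6,4,4) = 1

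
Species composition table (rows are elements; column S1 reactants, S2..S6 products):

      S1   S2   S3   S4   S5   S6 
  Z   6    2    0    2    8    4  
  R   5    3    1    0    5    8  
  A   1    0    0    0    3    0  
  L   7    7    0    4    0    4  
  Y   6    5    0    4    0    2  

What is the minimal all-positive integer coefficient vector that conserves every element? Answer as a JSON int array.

Z: 6·6 = 36 | 2·2+6·0+6·2+2·8+1·4 = 36
R: 6·5 = 30 | 2·3+6·1+6·0+2·5+1·8 = 30
A: 6·1 = 6 | 2·0+6·0+6·0+2·3+1·0 = 6
L: 6·7 = 42 | 2·7+6·0+6·4+2·0+1·4 = 42
Y: 6·6 = 36 | 2·5+6·0+6·4+2·0+1·2 = 36
gcd(6,2,6,6,2,1) = 1

Coefficients: [6, 2, 6, 6, 2, 1]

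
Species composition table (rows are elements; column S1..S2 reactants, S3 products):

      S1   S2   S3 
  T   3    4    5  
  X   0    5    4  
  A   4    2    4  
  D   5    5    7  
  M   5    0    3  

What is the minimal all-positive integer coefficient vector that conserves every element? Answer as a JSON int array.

Coefficients: [3, 4, 5]

T: 3·3+4·4 = 25 | 5·5 = 25
X: 3·0+4·5 = 20 | 5·4 = 20
A: 3·4+4·2 = 20 | 5·4 = 20
D: 3·5+4·5 = 35 | 5·7 = 35
M: 3·5+4·0 = 15 | 5·3 = 15
gcd(3,4,5) = 1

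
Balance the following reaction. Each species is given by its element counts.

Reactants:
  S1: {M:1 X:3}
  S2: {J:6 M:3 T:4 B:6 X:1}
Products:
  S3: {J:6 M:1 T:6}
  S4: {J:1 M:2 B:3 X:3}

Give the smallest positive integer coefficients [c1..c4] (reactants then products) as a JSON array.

Coefficients: [5, 3, 2, 6]

J: 5·0+3·6 = 18 | 2·6+6·1 = 18
M: 5·1+3·3 = 14 | 2·1+6·2 = 14
T: 5·0+3·4 = 12 | 2·6+6·0 = 12
B: 5·0+3·6 = 18 | 2·0+6·3 = 18
X: 5·3+3·1 = 18 | 2·0+6·3 = 18
gcd(5,3,2,6) = 1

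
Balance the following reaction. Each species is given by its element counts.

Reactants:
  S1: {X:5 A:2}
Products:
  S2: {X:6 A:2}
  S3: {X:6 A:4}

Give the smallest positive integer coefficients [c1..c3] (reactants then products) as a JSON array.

X: 6·5 = 30 | 4·6+1·6 = 30
A: 6·2 = 12 | 4·2+1·4 = 12
gcd(6,4,1) = 1

Coefficients: [6, 4, 1]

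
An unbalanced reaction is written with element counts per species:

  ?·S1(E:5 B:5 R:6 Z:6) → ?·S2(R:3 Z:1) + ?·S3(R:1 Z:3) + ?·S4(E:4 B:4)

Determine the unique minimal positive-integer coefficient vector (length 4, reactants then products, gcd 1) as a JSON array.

Coefficients: [4, 6, 6, 5]

E: 4·5 = 20 | 6·0+6·0+5·4 = 20
B: 4·5 = 20 | 6·0+6·0+5·4 = 20
R: 4·6 = 24 | 6·3+6·1+5·0 = 24
Z: 4·6 = 24 | 6·1+6·3+5·0 = 24
gcd(4,6,6,5) = 1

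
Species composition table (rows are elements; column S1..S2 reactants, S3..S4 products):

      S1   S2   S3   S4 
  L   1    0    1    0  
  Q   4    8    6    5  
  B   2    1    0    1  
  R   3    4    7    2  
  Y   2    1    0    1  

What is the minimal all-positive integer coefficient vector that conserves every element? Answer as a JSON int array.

L: 1·1+4·0 = 1 | 1·1+6·0 = 1
Q: 1·4+4·8 = 36 | 1·6+6·5 = 36
B: 1·2+4·1 = 6 | 1·0+6·1 = 6
R: 1·3+4·4 = 19 | 1·7+6·2 = 19
Y: 1·2+4·1 = 6 | 1·0+6·1 = 6
gcd(1,4,1,6) = 1

Coefficients: [1, 4, 1, 6]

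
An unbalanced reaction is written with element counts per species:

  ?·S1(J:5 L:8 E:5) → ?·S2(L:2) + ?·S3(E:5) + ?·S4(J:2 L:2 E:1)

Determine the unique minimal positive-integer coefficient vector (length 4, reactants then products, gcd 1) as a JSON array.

J: 2·5 = 10 | 3·0+1·0+5·2 = 10
L: 2·8 = 16 | 3·2+1·0+5·2 = 16
E: 2·5 = 10 | 3·0+1·5+5·1 = 10
gcd(2,3,1,5) = 1

Coefficients: [2, 3, 1, 5]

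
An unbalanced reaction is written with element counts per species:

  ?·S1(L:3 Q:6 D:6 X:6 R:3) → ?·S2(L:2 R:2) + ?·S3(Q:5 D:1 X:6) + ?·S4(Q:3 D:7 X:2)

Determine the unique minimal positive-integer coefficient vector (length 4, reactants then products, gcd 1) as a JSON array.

Coefficients: [4, 6, 3, 3]

L: 4·3 = 12 | 6·2+3·0+3·0 = 12
Q: 4·6 = 24 | 6·0+3·5+3·3 = 24
D: 4·6 = 24 | 6·0+3·1+3·7 = 24
X: 4·6 = 24 | 6·0+3·6+3·2 = 24
R: 4·3 = 12 | 6·2+3·0+3·0 = 12
gcd(4,6,3,3) = 1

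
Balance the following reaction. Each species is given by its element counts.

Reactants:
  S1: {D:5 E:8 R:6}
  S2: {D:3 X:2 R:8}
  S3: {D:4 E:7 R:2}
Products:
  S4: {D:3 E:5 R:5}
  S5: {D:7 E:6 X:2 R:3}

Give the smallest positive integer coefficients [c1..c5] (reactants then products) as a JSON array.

Coefficients: [3, 1, 1, 5, 1]

D: 3·5+1·3+1·4 = 22 | 5·3+1·7 = 22
E: 3·8+1·0+1·7 = 31 | 5·5+1·6 = 31
X: 3·0+1·2+1·0 = 2 | 5·0+1·2 = 2
R: 3·6+1·8+1·2 = 28 | 5·5+1·3 = 28
gcd(3,1,1,5,1) = 1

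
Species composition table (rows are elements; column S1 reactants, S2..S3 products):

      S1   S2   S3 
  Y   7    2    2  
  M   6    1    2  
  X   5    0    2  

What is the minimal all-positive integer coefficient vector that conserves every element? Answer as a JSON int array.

Coefficients: [2, 2, 5]

Y: 2·7 = 14 | 2·2+5·2 = 14
M: 2·6 = 12 | 2·1+5·2 = 12
X: 2·5 = 10 | 2·0+5·2 = 10
gcd(2,2,5) = 1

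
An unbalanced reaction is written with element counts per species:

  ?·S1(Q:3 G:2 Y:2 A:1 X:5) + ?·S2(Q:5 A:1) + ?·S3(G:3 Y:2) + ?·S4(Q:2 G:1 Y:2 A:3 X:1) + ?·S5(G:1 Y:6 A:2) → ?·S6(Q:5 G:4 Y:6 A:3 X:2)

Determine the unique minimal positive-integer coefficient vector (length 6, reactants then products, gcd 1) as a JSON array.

Q: 2·3+4·5+5·0+2·2+3·0 = 30 | 6·5 = 30
G: 2·2+4·0+5·3+2·1+3·1 = 24 | 6·4 = 24
Y: 2·2+4·0+5·2+2·2+3·6 = 36 | 6·6 = 36
A: 2·1+4·1+5·0+2·3+3·2 = 18 | 6·3 = 18
X: 2·5+4·0+5·0+2·1+3·0 = 12 | 6·2 = 12
gcd(2,4,5,2,3,6) = 1

Coefficients: [2, 4, 5, 2, 3, 6]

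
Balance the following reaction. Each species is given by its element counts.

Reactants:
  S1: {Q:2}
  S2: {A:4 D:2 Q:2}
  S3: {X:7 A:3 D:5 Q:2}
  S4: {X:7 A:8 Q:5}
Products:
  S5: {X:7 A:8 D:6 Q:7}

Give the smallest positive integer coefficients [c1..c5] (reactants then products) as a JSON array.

Coefficients: [6, 5, 4, 1, 5]

X: 6·0+5·0+4·7+1·7 = 35 | 5·7 = 35
A: 6·0+5·4+4·3+1·8 = 40 | 5·8 = 40
D: 6·0+5·2+4·5+1·0 = 30 | 5·6 = 30
Q: 6·2+5·2+4·2+1·5 = 35 | 5·7 = 35
gcd(6,5,4,1,5) = 1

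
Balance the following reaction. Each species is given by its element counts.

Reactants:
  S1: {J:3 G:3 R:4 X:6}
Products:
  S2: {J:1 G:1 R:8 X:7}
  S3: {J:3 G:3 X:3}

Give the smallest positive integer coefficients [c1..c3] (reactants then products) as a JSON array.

J: 6·3 = 18 | 3·1+5·3 = 18
G: 6·3 = 18 | 3·1+5·3 = 18
R: 6·4 = 24 | 3·8+5·0 = 24
X: 6·6 = 36 | 3·7+5·3 = 36
gcd(6,3,5) = 1

Coefficients: [6, 3, 5]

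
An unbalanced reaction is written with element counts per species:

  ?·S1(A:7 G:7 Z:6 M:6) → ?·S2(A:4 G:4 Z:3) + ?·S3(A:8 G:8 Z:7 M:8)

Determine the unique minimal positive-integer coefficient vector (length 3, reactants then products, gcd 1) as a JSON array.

Coefficients: [4, 1, 3]

A: 4·7 = 28 | 1·4+3·8 = 28
G: 4·7 = 28 | 1·4+3·8 = 28
Z: 4·6 = 24 | 1·3+3·7 = 24
M: 4·6 = 24 | 1·0+3·8 = 24
gcd(4,1,3) = 1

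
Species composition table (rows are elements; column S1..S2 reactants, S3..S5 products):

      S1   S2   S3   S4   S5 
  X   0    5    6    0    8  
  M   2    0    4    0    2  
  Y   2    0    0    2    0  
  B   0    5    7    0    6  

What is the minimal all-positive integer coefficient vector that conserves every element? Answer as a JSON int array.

X: 5·0+4·5 = 20 | 2·6+5·0+1·8 = 20
M: 5·2+4·0 = 10 | 2·4+5·0+1·2 = 10
Y: 5·2+4·0 = 10 | 2·0+5·2+1·0 = 10
B: 5·0+4·5 = 20 | 2·7+5·0+1·6 = 20
gcd(5,4,2,5,1) = 1

Coefficients: [5, 4, 2, 5, 1]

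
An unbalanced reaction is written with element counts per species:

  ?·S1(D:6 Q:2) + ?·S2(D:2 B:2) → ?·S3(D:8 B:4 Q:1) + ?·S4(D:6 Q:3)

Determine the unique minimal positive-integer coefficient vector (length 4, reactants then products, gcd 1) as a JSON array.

Coefficients: [3, 6, 3, 1]

D: 3·6+6·2 = 30 | 3·8+1·6 = 30
B: 3·0+6·2 = 12 | 3·4+1·0 = 12
Q: 3·2+6·0 = 6 | 3·1+1·3 = 6
gcd(3,6,3,1) = 1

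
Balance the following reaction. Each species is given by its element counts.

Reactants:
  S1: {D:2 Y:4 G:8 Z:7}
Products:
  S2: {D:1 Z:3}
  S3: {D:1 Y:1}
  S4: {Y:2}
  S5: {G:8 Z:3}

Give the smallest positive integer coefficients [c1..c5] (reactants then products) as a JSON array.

Coefficients: [3, 4, 2, 5, 3]

D: 3·2 = 6 | 4·1+2·1+5·0+3·0 = 6
Y: 3·4 = 12 | 4·0+2·1+5·2+3·0 = 12
G: 3·8 = 24 | 4·0+2·0+5·0+3·8 = 24
Z: 3·7 = 21 | 4·3+2·0+5·0+3·3 = 21
gcd(3,4,2,5,3) = 1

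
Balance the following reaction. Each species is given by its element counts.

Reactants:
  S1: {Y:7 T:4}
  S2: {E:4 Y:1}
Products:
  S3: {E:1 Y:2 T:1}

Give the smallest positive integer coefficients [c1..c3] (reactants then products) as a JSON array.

Coefficients: [1, 1, 4]

E: 1·0+1·4 = 4 | 4·1 = 4
Y: 1·7+1·1 = 8 | 4·2 = 8
T: 1·4+1·0 = 4 | 4·1 = 4
gcd(1,1,4) = 1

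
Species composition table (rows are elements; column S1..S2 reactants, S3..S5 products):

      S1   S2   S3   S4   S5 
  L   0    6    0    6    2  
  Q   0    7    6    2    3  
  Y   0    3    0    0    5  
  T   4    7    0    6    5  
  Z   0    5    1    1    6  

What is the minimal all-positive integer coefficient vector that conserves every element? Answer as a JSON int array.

L: 1·0+5·6 = 30 | 3·0+4·6+3·2 = 30
Q: 1·0+5·7 = 35 | 3·6+4·2+3·3 = 35
Y: 1·0+5·3 = 15 | 3·0+4·0+3·5 = 15
T: 1·4+5·7 = 39 | 3·0+4·6+3·5 = 39
Z: 1·0+5·5 = 25 | 3·1+4·1+3·6 = 25
gcd(1,5,3,4,3) = 1

Coefficients: [1, 5, 3, 4, 3]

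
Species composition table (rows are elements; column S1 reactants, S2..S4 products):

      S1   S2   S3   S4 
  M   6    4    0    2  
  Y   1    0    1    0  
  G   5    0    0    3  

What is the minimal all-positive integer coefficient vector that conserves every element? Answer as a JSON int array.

M: 3·6 = 18 | 2·4+3·0+5·2 = 18
Y: 3·1 = 3 | 2·0+3·1+5·0 = 3
G: 3·5 = 15 | 2·0+3·0+5·3 = 15
gcd(3,2,3,5) = 1

Coefficients: [3, 2, 3, 5]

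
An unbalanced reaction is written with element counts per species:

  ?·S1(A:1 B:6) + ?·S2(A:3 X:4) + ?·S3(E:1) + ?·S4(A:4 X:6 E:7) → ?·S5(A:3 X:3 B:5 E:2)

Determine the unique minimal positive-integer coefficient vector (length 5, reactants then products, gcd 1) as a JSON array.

A: 5·1+3·3+5·0+1·4 = 18 | 6·3 = 18
X: 5·0+3·4+5·0+1·6 = 18 | 6·3 = 18
B: 5·6+3·0+5·0+1·0 = 30 | 6·5 = 30
E: 5·0+3·0+5·1+1·7 = 12 | 6·2 = 12
gcd(5,3,5,1,6) = 1

Coefficients: [5, 3, 5, 1, 6]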